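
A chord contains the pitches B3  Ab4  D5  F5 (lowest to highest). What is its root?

The distinct letter names are B, Ab, D, F. Arranged as a stack of thirds they read B–D–F–Ab, so B is the root (a B diminished seventh chord).

B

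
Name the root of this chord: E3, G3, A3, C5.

Reordering E, G, A, C into stacked thirds gives A–C–E–G; the bottom of that stack, A, is the root.

A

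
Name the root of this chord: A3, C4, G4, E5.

A

A, C, G, E are the tones of an A minor seventh chord (A–C–E–G), making A the root.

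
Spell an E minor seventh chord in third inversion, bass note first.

D, E, G, B

Spelling E minor seventh: E–G–B–D. In third inversion the seventh is bass, giving D, E, G, B from the bottom.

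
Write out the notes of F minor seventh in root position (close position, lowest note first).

The chord tones are F–Ab–C–Eb. With the root (F) lowest for root position: F, Ab, C, Eb.

F, Ab, C, Eb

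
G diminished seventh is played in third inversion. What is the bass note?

Fb

In third inversion the seventh is lowest. For G diminished seventh (G–Bb–Db–Fb) that is Fb.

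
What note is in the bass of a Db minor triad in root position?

Db minor is Db–Fb–Ab. Root position places the root in the bass: Db.

Db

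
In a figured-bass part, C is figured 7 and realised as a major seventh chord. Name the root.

The figures 7 mean the root of the chord is in the bass. If C is the root of a major seventh chord, the root is C (chord tones C–E–G–B).

C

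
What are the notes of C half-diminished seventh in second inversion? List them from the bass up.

Spelling C half-diminished seventh: C–Eb–Gb–Bb. In second inversion the fifth is bass, giving Gb, Bb, C, Eb from the bottom.

Gb, Bb, C, Eb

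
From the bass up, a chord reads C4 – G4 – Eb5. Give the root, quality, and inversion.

The pitch classes C, G, Eb arrange in thirds as C–Eb–G: a C minor triad.
With the root (C) in the bass, the chord is in root position (figured bass 5/3).

C minor, root position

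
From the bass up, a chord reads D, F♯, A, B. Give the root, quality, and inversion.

B minor seventh, first inversion

Reducing to letter names: D, F#, A, B. These stack in thirds as B–D–F#–A — a B minor seventh chord.
D is the third of B minor seventh; third in the bass means first inversion (figured bass 6/5).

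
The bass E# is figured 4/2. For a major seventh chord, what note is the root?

F#

The figures 4/2 mean the seventh of the chord is in the bass. If E# is the seventh of a major seventh chord, the root is F# (chord tones F#–A#–C#–E#).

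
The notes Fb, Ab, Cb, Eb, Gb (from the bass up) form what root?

Fb, Ab, Cb, Eb, Gb are the tones of an Fb major ninth chord (Fb–Ab–Cb–Eb–Gb), making Fb the root.

Fb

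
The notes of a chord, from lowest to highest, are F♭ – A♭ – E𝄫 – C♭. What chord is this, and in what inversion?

Reducing to letter names: Fb, Ab, Ebb, Cb. These stack in thirds as Fb–Ab–Cb–Ebb — an Fb dominant seventh chord.
The lowest note is Fb, the root of the chord, so this is root position (figured bass 7).

Fb dominant seventh, root position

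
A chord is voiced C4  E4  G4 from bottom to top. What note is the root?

The distinct letter names are C, E, G. Arranged as a stack of thirds they read C–E–G, so C is the root (a C major triad).

C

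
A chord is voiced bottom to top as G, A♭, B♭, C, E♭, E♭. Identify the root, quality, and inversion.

Ab major ninth, third inversion

The pitch classes G, Ab, Bb, C, Eb arrange in thirds as Ab–C–Eb–G–Bb: an Ab major ninth chord.
G is the seventh of Ab major ninth; seventh in the bass means third inversion.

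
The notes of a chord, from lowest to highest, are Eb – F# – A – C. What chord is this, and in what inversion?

F# diminished seventh, third inversion

The pitch classes Eb, F#, A, C arrange in thirds as F#–A–C–Eb: an F# diminished seventh chord.
The lowest note is Eb, the seventh of the chord, so this is third inversion (figured bass 4/2).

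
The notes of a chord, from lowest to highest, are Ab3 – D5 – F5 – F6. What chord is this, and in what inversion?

The pitch classes Ab, D, F arrange in thirds as D–F–Ab: a D diminished triad.
The lowest note is Ab, the fifth of the chord, so this is second inversion (figured bass 6/4).

D diminished, second inversion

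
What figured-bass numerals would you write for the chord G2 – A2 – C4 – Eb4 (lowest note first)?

The notes G, A, C, Eb stack in thirds as A–C–Eb–G — an A half-diminished seventh chord. The bass G is the seventh, so this is third inversion: figured 4/2.

4/2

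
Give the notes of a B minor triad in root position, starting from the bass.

B, D, F#

Spelling B minor: B–D–F#. In root position the root is bass, giving B, D, F# from the bottom.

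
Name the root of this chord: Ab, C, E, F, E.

The distinct letter names are Ab, C, E, F. Arranged as a stack of thirds they read F–Ab–C–E, so F is the root (an F minor-major seventh chord).

F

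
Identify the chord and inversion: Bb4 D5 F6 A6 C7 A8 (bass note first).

Bb major ninth, root position

The pitch classes Bb, D, F, A, C arrange in thirds as Bb–D–F–A–C: a Bb major ninth chord.
Bb is the root of Bb major ninth; root in the bass means root position.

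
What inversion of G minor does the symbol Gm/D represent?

second inversion

Gm/D means G minor with D in the bass. D is the fifth of G minor (G–Bb–D), so this is second inversion.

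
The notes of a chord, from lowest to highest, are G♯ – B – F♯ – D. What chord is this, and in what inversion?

The pitch classes G#, B, F#, D arrange in thirds as G#–B–D–F#: a G# half-diminished seventh chord.
The lowest note is G#, the root of the chord, so this is root position (figured bass 7).

G# half-diminished seventh, root position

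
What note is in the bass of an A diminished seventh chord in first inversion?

In first inversion the third is lowest. For A diminished seventh (A–C–Eb–Gb) that is C.

C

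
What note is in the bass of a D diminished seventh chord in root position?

D diminished seventh is D–F–Ab–Cb. Root position places the root in the bass: D.

D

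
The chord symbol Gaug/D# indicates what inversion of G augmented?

Gaug/D# means G augmented with D# in the bass. D# is the fifth of G augmented (G–B–D#), so this is second inversion.

second inversion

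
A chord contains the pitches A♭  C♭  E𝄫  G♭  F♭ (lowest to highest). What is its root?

Fb

The distinct letter names are Ab, Cb, Ebb, Gb, Fb. Arranged as a stack of thirds they read Fb–Ab–Cb–Ebb–Gb, so Fb is the root (an Fb dominant ninth chord).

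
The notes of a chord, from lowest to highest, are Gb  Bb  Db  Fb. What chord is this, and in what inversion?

The pitch classes Gb, Bb, Db, Fb arrange in thirds as Gb–Bb–Db–Fb: a Gb dominant seventh chord.
The lowest note is Gb, the root of the chord, so this is root position (figured bass 7).

Gb dominant seventh, root position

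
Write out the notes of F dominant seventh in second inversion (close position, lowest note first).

C, Eb, F, A

F dominant seventh is F–A–C–Eb. Second inversion puts the fifth (C) in the bass, with the remaining tones above: C, Eb, F, A.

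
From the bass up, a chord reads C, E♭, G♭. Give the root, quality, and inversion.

The pitch classes C, Eb, Gb arrange in thirds as C–Eb–Gb: a C diminished triad.
C is the root of C diminished; root in the bass means root position (figured bass 5/3).

C diminished, root position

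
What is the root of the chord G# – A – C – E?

A

Reordering G#, A, C, E into stacked thirds gives A–C–E–G#; the bottom of that stack, A, is the root.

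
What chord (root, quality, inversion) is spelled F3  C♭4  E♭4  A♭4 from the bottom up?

The pitch classes F, Cb, Eb, Ab arrange in thirds as F–Ab–Cb–Eb: an F half-diminished seventh chord.
The lowest note is F, the root of the chord, so this is root position (figured bass 7).

F half-diminished seventh, root position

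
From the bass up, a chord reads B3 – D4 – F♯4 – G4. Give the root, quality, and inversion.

G major seventh, first inversion

The pitch classes B, D, F#, G arrange in thirds as G–B–D–F#: a G major seventh chord.
With the third (B) in the bass, the chord is in first inversion (figured bass 6/5).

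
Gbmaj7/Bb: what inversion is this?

Gbmaj7/Bb means Gb major seventh with Bb in the bass. Bb is the third of Gb major seventh (Gb–Bb–Db–F), so this is first inversion.

first inversion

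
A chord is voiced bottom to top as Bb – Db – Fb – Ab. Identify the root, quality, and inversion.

The distinct note names are Bb, Db, Fb, Ab. Stacked in thirds they read Bb–Db–Fb–Ab, which is a half-diminished seventh chord on Bb.
With the root (Bb) in the bass, the chord is in root position (figured bass 7).

Bb half-diminished seventh, root position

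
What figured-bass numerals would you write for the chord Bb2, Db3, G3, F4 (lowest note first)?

6/5

The notes Bb, Db, G, F stack in thirds as G–Bb–Db–F — a G half-diminished seventh chord. The bass Bb is the third, so this is first inversion: figured 6/5.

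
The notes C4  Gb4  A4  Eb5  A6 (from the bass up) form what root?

A

Reordering C, Gb, A, Eb into stacked thirds gives A–C–Eb–Gb; the bottom of that stack, A, is the root.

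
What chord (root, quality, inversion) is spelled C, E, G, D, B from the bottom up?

The distinct note names are C, E, G, D, B. Stacked in thirds they read C–E–G–B–D, which is a major ninth chord on C.
C is the root of C major ninth; root in the bass means root position.

C major ninth, root position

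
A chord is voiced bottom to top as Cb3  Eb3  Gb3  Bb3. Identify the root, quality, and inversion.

Cb major seventh, root position

The distinct note names are Cb, Eb, Gb, Bb. Stacked in thirds they read Cb–Eb–Gb–Bb, which is a major seventh chord on Cb.
Cb is the root of Cb major seventh; root in the bass means root position (figured bass 7).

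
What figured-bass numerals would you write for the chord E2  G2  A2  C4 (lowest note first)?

The notes E, G, A, C stack in thirds as A–C–E–G — an A minor seventh chord. The bass E is the fifth, so this is second inversion: figured 4/3.

4/3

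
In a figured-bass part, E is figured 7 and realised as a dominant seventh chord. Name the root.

The figures 7 mean the root of the chord is in the bass. If E is the root of a dominant seventh chord, the root is E (chord tones E–G#–B–D).

E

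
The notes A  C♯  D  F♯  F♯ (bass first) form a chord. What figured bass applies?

The notes A, C#, D, F# stack in thirds as D–F#–A–C# — a D major seventh chord. The bass A is the fifth, so this is second inversion: figured 4/3.

4/3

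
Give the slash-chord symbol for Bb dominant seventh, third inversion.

Bb7/Ab

Third inversion of Bb dominant seventh has the seventh (Ab) in the bass. As a slash chord: Bb7/Ab.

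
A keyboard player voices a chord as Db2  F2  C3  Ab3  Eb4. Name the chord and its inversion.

Db major ninth, root position

The distinct note names are Db, F, C, Ab, Eb. Stacked in thirds they read Db–F–Ab–C–Eb, which is a major ninth chord on Db.
The lowest note is Db, the root of the chord, so this is root position.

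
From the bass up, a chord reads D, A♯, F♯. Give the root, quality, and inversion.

The pitch classes D, A#, F# arrange in thirds as D–F#–A#: a D augmented triad.
The lowest note is D, the root of the chord, so this is root position (figured bass 5/3).

D augmented, root position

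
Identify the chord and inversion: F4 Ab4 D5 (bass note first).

D diminished, first inversion

The distinct note names are F, Ab, D. Stacked in thirds they read D–F–Ab, which is a diminished triad on D.
F is the third of D diminished; third in the bass means first inversion (figured bass 6).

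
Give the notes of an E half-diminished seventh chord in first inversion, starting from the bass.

G, Bb, D, E

E half-diminished seventh is E–G–Bb–D. First inversion puts the third (G) in the bass, with the remaining tones above: G, Bb, D, E.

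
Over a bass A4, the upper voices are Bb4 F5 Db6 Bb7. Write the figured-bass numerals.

4/2

The notes A, Bb, F, Db stack in thirds as Bb–Db–F–A — a Bb minor-major seventh chord. The bass A is the seventh, so this is third inversion: figured 4/2.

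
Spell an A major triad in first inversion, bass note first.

C#, E, A

Spelling A major: A–C#–E. In first inversion the third is bass, giving C#, E, A from the bottom.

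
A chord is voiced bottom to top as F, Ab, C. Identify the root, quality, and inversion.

F minor, root position

Reducing to letter names: F, Ab, C. These stack in thirds as F–Ab–C — an F minor triad.
With the root (F) in the bass, the chord is in root position (figured bass 5/3).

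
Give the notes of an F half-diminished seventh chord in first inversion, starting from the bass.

F half-diminished seventh is F–Ab–Cb–Eb. First inversion puts the third (Ab) in the bass, with the remaining tones above: Ab, Cb, Eb, F.

Ab, Cb, Eb, F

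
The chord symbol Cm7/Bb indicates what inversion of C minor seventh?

Cm7/Bb means C minor seventh with Bb in the bass. Bb is the seventh of C minor seventh (C–Eb–G–Bb), so this is third inversion.

third inversion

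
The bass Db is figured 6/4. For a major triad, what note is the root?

Gb

The figures 6/4 mean the fifth of the chord is in the bass. If Db is the fifth of a major triad, the root is Gb (chord tones Gb–Bb–Db).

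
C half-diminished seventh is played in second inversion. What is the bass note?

Gb

The fifth of C half-diminished seventh (C–Eb–Gb–Bb) is Gb; that is the bass in second inversion.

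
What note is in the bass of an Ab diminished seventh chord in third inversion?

In third inversion the seventh is lowest. For Ab diminished seventh (Ab–Cb–Ebb–Gbb) that is Gbb.

Gbb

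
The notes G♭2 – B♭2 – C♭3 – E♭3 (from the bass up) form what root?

Cb

The distinct letter names are Gb, Bb, Cb, Eb. Arranged as a stack of thirds they read Cb–Eb–Gb–Bb, so Cb is the root (a Cb major seventh chord).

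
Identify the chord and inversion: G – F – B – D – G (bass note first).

Reducing to letter names: G, F, B, D. These stack in thirds as G–B–D–F — a G dominant seventh chord.
G is the root of G dominant seventh; root in the bass means root position (figured bass 7).

G dominant seventh, root position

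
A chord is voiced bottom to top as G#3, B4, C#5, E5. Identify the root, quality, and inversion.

The pitch classes G#, B, C#, E arrange in thirds as C#–E–G#–B: a C# minor seventh chord.
The lowest note is G#, the fifth of the chord, so this is second inversion (figured bass 4/3).

C# minor seventh, second inversion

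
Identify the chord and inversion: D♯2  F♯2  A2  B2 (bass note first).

Reducing to letter names: D#, F#, A, B. These stack in thirds as B–D#–F#–A — a B dominant seventh chord.
D# is the third of B dominant seventh; third in the bass means first inversion (figured bass 6/5).

B dominant seventh, first inversion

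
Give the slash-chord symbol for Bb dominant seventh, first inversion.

Bb7/D

First inversion of Bb dominant seventh has the third (D) in the bass. As a slash chord: Bb7/D.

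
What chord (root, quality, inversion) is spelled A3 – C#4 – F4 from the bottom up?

The pitch classes A, C#, F arrange in thirds as F–A–C#: an F augmented triad.
With the third (A) in the bass, the chord is in first inversion (figured bass 6).

F augmented, first inversion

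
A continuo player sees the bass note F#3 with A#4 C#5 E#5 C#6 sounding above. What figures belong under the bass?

The notes F#, A#, C#, E# stack in thirds as F#–A#–C#–E# — an F# major seventh chord. The bass F# is the root, so this is root position: figured 7.

7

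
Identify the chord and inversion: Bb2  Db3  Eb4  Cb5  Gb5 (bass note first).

Cb major ninth, third inversion

Reducing to letter names: Bb, Db, Eb, Cb, Gb. These stack in thirds as Cb–Eb–Gb–Bb–Db — a Cb major ninth chord.
Bb is the seventh of Cb major ninth; seventh in the bass means third inversion.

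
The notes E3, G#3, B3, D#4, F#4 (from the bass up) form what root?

Reordering E, G#, B, D#, F# into stacked thirds gives E–G#–B–D#–F#; the bottom of that stack, E, is the root.

E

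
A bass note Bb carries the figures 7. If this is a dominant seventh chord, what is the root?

The figures 7 mean the root of the chord is in the bass. If Bb is the root of a dominant seventh chord, the root is Bb (chord tones Bb–D–F–Ab).

Bb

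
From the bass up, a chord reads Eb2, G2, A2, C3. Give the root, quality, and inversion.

A half-diminished seventh, second inversion

The pitch classes Eb, G, A, C arrange in thirds as A–C–Eb–G: an A half-diminished seventh chord.
With the fifth (Eb) in the bass, the chord is in second inversion (figured bass 4/3).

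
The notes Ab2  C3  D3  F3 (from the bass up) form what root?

Reordering Ab, C, D, F into stacked thirds gives D–F–Ab–C; the bottom of that stack, D, is the root.

D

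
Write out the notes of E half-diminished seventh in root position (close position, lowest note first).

E, G, Bb, D

The chord tones are E–G–Bb–D. With the root (E) lowest for root position: E, G, Bb, D.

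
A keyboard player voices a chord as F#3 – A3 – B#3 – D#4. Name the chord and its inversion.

Reducing to letter names: F#, A, B#, D#. These stack in thirds as B#–D#–F#–A — a B# diminished seventh chord.
F# is the fifth of B# diminished seventh; fifth in the bass means second inversion (figured bass 4/3).

B# diminished seventh, second inversion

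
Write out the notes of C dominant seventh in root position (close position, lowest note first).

C, E, G, Bb

Spelling C dominant seventh: C–E–G–Bb. In root position the root is bass, giving C, E, G, Bb from the bottom.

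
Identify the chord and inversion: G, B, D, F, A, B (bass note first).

G dominant ninth, root position

The pitch classes G, B, D, F, A arrange in thirds as G–B–D–F–A: a G dominant ninth chord.
G is the root of G dominant ninth; root in the bass means root position.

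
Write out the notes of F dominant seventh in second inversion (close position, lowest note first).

C, Eb, F, A

Spelling F dominant seventh: F–A–C–Eb. In second inversion the fifth is bass, giving C, Eb, F, A from the bottom.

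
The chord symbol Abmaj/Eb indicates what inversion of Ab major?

Abmaj/Eb means Ab major with Eb in the bass. Eb is the fifth of Ab major (Ab–C–Eb), so this is second inversion.

second inversion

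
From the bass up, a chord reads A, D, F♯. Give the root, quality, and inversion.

Reducing to letter names: A, D, F#. These stack in thirds as D–F#–A — a D major triad.
With the fifth (A) in the bass, the chord is in second inversion (figured bass 6/4).

D major, second inversion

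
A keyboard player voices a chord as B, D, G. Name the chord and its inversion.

G major, first inversion

Reducing to letter names: B, D, G. These stack in thirds as G–B–D — a G major triad.
With the third (B) in the bass, the chord is in first inversion (figured bass 6).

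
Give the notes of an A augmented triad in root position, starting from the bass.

A, C#, E#

The chord tones are A–C#–E#. With the root (A) lowest for root position: A, C#, E#.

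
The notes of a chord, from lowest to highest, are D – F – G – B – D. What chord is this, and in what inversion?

G dominant seventh, second inversion

The distinct note names are D, F, G, B. Stacked in thirds they read G–B–D–F, which is a dominant seventh chord on G.
The lowest note is D, the fifth of the chord, so this is second inversion (figured bass 4/3).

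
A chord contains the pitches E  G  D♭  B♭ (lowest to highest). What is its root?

Reordering E, G, Db, Bb into stacked thirds gives E–G–Bb–Db; the bottom of that stack, E, is the root.

E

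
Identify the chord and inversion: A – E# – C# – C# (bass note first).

A augmented, root position

Reducing to letter names: A, E#, C#. These stack in thirds as A–C#–E# — an A augmented triad.
With the root (A) in the bass, the chord is in root position (figured bass 5/3).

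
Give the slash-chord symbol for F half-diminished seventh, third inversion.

Third inversion of F half-diminished seventh has the seventh (Eb) in the bass. As a slash chord: Fø7/Eb.

Fø7/Eb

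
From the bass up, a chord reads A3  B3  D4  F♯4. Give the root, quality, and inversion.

The distinct note names are A, B, D, F#. Stacked in thirds they read B–D–F#–A, which is a minor seventh chord on B.
The lowest note is A, the seventh of the chord, so this is third inversion (figured bass 4/2).

B minor seventh, third inversion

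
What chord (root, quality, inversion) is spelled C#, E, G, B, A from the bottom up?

The distinct note names are C#, E, G, B, A. Stacked in thirds they read A–C#–E–G–B, which is a dominant ninth chord on A.
The lowest note is C#, the third of the chord, so this is first inversion.

A dominant ninth, first inversion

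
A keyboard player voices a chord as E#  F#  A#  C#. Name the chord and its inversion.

The distinct note names are E#, F#, A#, C#. Stacked in thirds they read F#–A#–C#–E#, which is a major seventh chord on F#.
The lowest note is E#, the seventh of the chord, so this is third inversion (figured bass 4/2).

F# major seventh, third inversion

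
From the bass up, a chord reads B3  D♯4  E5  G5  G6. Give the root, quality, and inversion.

The pitch classes B, D#, E, G arrange in thirds as E–G–B–D#: an E minor-major seventh chord.
With the fifth (B) in the bass, the chord is in second inversion (figured bass 4/3).

E minor-major seventh, second inversion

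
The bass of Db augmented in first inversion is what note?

Db augmented is Db–F–A. First inversion places the third in the bass: F.

F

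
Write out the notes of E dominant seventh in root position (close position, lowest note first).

Spelling E dominant seventh: E–G#–B–D. In root position the root is bass, giving E, G#, B, D from the bottom.

E, G#, B, D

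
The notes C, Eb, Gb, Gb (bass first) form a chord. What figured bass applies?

The notes C, Eb, Gb stack in thirds as C–Eb–Gb — a C diminished triad. The bass C is the root, so this is root position: figured 5/3.

5/3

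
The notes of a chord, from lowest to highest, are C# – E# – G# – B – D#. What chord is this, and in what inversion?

C# dominant ninth, root position

The pitch classes C#, E#, G#, B, D# arrange in thirds as C#–E#–G#–B–D#: a C# dominant ninth chord.
C# is the root of C# dominant ninth; root in the bass means root position.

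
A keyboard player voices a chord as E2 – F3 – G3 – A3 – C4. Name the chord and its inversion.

The distinct note names are E, F, G, A, C. Stacked in thirds they read F–A–C–E–G, which is a major ninth chord on F.
With the seventh (E) in the bass, the chord is in third inversion.

F major ninth, third inversion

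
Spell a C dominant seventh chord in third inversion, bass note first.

Bb, C, E, G

The chord tones are C–E–G–Bb. With the seventh (Bb) lowest for third inversion: Bb, C, E, G.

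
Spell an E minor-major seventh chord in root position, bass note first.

E, G, B, D#

The chord tones are E–G–B–D#. With the root (E) lowest for root position: E, G, B, D#.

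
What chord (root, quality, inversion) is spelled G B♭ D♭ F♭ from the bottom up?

G diminished seventh, root position

The distinct note names are G, Bb, Db, Fb. Stacked in thirds they read G–Bb–Db–Fb, which is a diminished seventh chord on G.
With the root (G) in the bass, the chord is in root position (figured bass 7).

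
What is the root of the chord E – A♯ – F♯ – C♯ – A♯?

E, A#, F#, C# are the tones of an F# dominant seventh chord (F#–A#–C#–E), making F# the root.

F#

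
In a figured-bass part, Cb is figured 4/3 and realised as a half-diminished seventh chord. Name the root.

The figures 4/3 mean the fifth of the chord is in the bass. If Cb is the fifth of a half-diminished seventh chord, the root is F (chord tones F–Ab–Cb–Eb).

F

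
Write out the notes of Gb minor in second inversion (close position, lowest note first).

Spelling Gb minor: Gb–Bbb–Db. In second inversion the fifth is bass, giving Db, Gb, Bbb from the bottom.

Db, Gb, Bbb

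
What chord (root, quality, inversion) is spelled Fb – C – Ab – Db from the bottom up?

The distinct note names are Fb, C, Ab, Db. Stacked in thirds they read Db–Fb–Ab–C, which is a minor-major seventh chord on Db.
With the third (Fb) in the bass, the chord is in first inversion (figured bass 6/5).

Db minor-major seventh, first inversion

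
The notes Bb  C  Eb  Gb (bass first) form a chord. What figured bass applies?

The notes Bb, C, Eb, Gb stack in thirds as C–Eb–Gb–Bb — a C half-diminished seventh chord. The bass Bb is the seventh, so this is third inversion: figured 4/2.

4/2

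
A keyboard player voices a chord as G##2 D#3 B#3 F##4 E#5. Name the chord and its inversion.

E# dominant ninth, first inversion

The pitch classes G##, D#, B#, F##, E# arrange in thirds as E#–G##–B#–D#–F##: an E# dominant ninth chord.
With the third (G##) in the bass, the chord is in first inversion.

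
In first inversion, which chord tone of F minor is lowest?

Ab

In first inversion the third is lowest. For F minor (F–Ab–C) that is Ab.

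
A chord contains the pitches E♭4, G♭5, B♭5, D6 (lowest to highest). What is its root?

The distinct letter names are Eb, Gb, Bb, D. Arranged as a stack of thirds they read Eb–Gb–Bb–D, so Eb is the root (an Eb minor-major seventh chord).

Eb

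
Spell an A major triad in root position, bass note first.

A major is A–C#–E. Root position puts the root (A) in the bass, with the remaining tones above: A, C#, E.

A, C#, E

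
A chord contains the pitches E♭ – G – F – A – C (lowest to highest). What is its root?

F

The distinct letter names are Eb, G, F, A, C. Arranged as a stack of thirds they read F–A–C–Eb–G, so F is the root (an F dominant ninth chord).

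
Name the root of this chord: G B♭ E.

E

G, Bb, E are the tones of an E diminished triad (E–G–Bb), making E the root.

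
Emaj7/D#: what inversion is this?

Emaj7/D# means E major seventh with D# in the bass. D# is the seventh of E major seventh (E–G#–B–D#), so this is third inversion.

third inversion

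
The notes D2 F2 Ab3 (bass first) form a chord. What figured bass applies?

The notes D, F, Ab stack in thirds as D–F–Ab — a D diminished triad. The bass D is the root, so this is root position: figured 5/3.

5/3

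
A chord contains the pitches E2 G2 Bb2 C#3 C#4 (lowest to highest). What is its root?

C#

E, G, Bb, C# are the tones of a C# diminished seventh chord (C#–E–G–Bb), making C# the root.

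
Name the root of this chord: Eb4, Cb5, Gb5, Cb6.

Cb

The distinct letter names are Eb, Cb, Gb. Arranged as a stack of thirds they read Cb–Eb–Gb, so Cb is the root (a Cb major triad).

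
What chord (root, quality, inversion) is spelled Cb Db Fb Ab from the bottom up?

Db minor seventh, third inversion

The pitch classes Cb, Db, Fb, Ab arrange in thirds as Db–Fb–Ab–Cb: a Db minor seventh chord.
Cb is the seventh of Db minor seventh; seventh in the bass means third inversion (figured bass 4/2).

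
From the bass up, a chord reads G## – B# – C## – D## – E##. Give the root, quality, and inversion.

C## dominant ninth, second inversion

Reducing to letter names: G##, B#, C##, D##, E##. These stack in thirds as C##–E##–G##–B#–D## — a C## dominant ninth chord.
With the fifth (G##) in the bass, the chord is in second inversion.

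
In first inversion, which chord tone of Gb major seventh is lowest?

In first inversion the third is lowest. For Gb major seventh (Gb–Bb–Db–F) that is Bb.

Bb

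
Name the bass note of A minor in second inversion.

E

In second inversion the fifth is lowest. For A minor (A–C–E) that is E.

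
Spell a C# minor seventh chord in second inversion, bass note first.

Spelling C# minor seventh: C#–E–G#–B. In second inversion the fifth is bass, giving G#, B, C#, E from the bottom.

G#, B, C#, E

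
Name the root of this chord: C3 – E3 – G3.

C, E, G are the tones of a C major triad (C–E–G), making C the root.

C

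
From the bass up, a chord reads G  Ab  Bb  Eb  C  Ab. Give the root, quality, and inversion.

Ab major ninth, third inversion

The pitch classes G, Ab, Bb, Eb, C arrange in thirds as Ab–C–Eb–G–Bb: an Ab major ninth chord.
With the seventh (G) in the bass, the chord is in third inversion.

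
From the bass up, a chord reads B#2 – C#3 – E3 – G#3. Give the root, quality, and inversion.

C# minor-major seventh, third inversion

The distinct note names are B#, C#, E, G#. Stacked in thirds they read C#–E–G#–B#, which is a minor-major seventh chord on C#.
B# is the seventh of C# minor-major seventh; seventh in the bass means third inversion (figured bass 4/2).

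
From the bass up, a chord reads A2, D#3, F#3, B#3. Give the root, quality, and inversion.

Reducing to letter names: A, D#, F#, B#. These stack in thirds as B#–D#–F#–A — a B# diminished seventh chord.
The lowest note is A, the seventh of the chord, so this is third inversion (figured bass 4/2).

B# diminished seventh, third inversion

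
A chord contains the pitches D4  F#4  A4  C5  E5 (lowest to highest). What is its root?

D, F#, A, C, E are the tones of a D dominant ninth chord (D–F#–A–C–E), making D the root.

D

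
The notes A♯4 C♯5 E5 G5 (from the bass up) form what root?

Reordering A#, C#, E, G into stacked thirds gives A#–C#–E–G; the bottom of that stack, A#, is the root.

A#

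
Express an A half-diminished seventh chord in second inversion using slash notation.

Second inversion of A half-diminished seventh has the fifth (Eb) in the bass. As a slash chord: Aø7/Eb.

Aø7/Eb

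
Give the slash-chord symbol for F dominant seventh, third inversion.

F7/Eb

Third inversion of F dominant seventh has the seventh (Eb) in the bass. As a slash chord: F7/Eb.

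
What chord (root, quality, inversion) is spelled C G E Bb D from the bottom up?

The pitch classes C, G, E, Bb, D arrange in thirds as C–E–G–Bb–D: a C dominant ninth chord.
C is the root of C dominant ninth; root in the bass means root position.

C dominant ninth, root position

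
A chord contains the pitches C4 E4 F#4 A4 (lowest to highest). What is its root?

F#

Reordering C, E, F#, A into stacked thirds gives F#–A–C–E; the bottom of that stack, F#, is the root.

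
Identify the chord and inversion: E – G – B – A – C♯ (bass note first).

A dominant ninth, second inversion

The pitch classes E, G, B, A, C# arrange in thirds as A–C#–E–G–B: an A dominant ninth chord.
E is the fifth of A dominant ninth; fifth in the bass means second inversion.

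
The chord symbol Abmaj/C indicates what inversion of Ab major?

first inversion

Abmaj/C means Ab major with C in the bass. C is the third of Ab major (Ab–C–Eb), so this is first inversion.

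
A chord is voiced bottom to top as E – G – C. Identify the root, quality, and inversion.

C major, first inversion

The distinct note names are E, G, C. Stacked in thirds they read C–E–G, which is a major triad on C.
E is the third of C major; third in the bass means first inversion (figured bass 6).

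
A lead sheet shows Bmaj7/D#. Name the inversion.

first inversion

Bmaj7/D# means B major seventh with D# in the bass. D# is the third of B major seventh (B–D#–F#–A#), so this is first inversion.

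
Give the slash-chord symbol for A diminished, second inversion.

Second inversion of A diminished has the fifth (Eb) in the bass. As a slash chord: Adim/Eb.

Adim/Eb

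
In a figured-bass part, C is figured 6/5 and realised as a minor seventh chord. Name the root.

The figures 6/5 mean the third of the chord is in the bass. If C is the third of a minor seventh chord, the root is A (chord tones A–C–E–G).

A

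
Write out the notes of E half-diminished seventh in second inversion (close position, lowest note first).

Bb, D, E, G

Spelling E half-diminished seventh: E–G–Bb–D. In second inversion the fifth is bass, giving Bb, D, E, G from the bottom.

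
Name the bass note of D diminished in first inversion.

The third of D diminished (D–F–Ab) is F; that is the bass in first inversion.

F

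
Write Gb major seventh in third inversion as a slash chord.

Gbmaj7/F

Third inversion of Gb major seventh has the seventh (F) in the bass. As a slash chord: Gbmaj7/F.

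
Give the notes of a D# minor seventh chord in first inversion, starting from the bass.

The chord tones are D#–F#–A#–C#. With the third (F#) lowest for first inversion: F#, A#, C#, D#.

F#, A#, C#, D#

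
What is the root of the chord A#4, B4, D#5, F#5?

The distinct letter names are A#, B, D#, F#. Arranged as a stack of thirds they read B–D#–F#–A#, so B is the root (a B major seventh chord).

B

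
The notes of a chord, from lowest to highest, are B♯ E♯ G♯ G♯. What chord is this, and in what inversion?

The pitch classes B#, E#, G# arrange in thirds as E#–G#–B#: an E# minor triad.
With the fifth (B#) in the bass, the chord is in second inversion (figured bass 6/4).

E# minor, second inversion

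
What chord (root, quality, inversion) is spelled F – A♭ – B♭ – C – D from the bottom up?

Bb dominant ninth, second inversion

The pitch classes F, Ab, Bb, C, D arrange in thirds as Bb–D–F–Ab–C: a Bb dominant ninth chord.
With the fifth (F) in the bass, the chord is in second inversion.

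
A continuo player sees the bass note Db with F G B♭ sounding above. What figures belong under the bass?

The notes Db, F, G, Bb stack in thirds as G–Bb–Db–F — a G half-diminished seventh chord. The bass Db is the fifth, so this is second inversion: figured 4/3.

4/3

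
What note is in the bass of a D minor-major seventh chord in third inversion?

In third inversion the seventh is lowest. For D minor-major seventh (D–F–A–C#) that is C#.

C#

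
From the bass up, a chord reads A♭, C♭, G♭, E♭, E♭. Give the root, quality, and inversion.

Ab minor seventh, root position

Reducing to letter names: Ab, Cb, Gb, Eb. These stack in thirds as Ab–Cb–Eb–Gb — an Ab minor seventh chord.
With the root (Ab) in the bass, the chord is in root position (figured bass 7).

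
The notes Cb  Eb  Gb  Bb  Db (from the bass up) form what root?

Cb, Eb, Gb, Bb, Db are the tones of a Cb major ninth chord (Cb–Eb–Gb–Bb–Db), making Cb the root.

Cb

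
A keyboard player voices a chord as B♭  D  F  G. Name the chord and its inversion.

G minor seventh, first inversion

The distinct note names are Bb, D, F, G. Stacked in thirds they read G–Bb–D–F, which is a minor seventh chord on G.
The lowest note is Bb, the third of the chord, so this is first inversion (figured bass 6/5).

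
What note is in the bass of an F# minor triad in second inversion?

C#

The fifth of F# minor (F#–A–C#) is C#; that is the bass in second inversion.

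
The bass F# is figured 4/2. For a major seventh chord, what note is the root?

The figures 4/2 mean the seventh of the chord is in the bass. If F# is the seventh of a major seventh chord, the root is G (chord tones G–B–D–F#).

G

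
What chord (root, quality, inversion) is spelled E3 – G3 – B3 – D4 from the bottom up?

E minor seventh, root position

Reducing to letter names: E, G, B, D. These stack in thirds as E–G–B–D — an E minor seventh chord.
With the root (E) in the bass, the chord is in root position (figured bass 7).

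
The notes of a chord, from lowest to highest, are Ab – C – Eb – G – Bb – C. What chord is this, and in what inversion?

Ab major ninth, root position

The distinct note names are Ab, C, Eb, G, Bb. Stacked in thirds they read Ab–C–Eb–G–Bb, which is a major ninth chord on Ab.
With the root (Ab) in the bass, the chord is in root position.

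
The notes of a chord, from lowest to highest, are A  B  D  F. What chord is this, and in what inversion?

The distinct note names are A, B, D, F. Stacked in thirds they read B–D–F–A, which is a half-diminished seventh chord on B.
The lowest note is A, the seventh of the chord, so this is third inversion (figured bass 4/2).

B half-diminished seventh, third inversion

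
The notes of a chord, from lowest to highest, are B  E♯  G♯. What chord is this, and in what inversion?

E# diminished, second inversion

The pitch classes B, E#, G# arrange in thirds as E#–G#–B: an E# diminished triad.
B is the fifth of E# diminished; fifth in the bass means second inversion (figured bass 6/4).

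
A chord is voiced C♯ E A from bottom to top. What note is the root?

A

C#, E, A are the tones of an A major triad (A–C#–E), making A the root.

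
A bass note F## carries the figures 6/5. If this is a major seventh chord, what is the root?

D#

The figures 6/5 mean the third of the chord is in the bass. If F## is the third of a major seventh chord, the root is D# (chord tones D#–F##–A#–C##).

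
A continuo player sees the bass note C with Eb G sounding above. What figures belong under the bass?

The notes C, Eb, G stack in thirds as C–Eb–G — a C minor triad. The bass C is the root, so this is root position: figured 5/3.

5/3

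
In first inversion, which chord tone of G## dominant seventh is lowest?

B##

G## dominant seventh is G##–B##–D##–F##. First inversion places the third in the bass: B##.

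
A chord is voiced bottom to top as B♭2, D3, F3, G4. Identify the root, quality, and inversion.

G minor seventh, first inversion

Reducing to letter names: Bb, D, F, G. These stack in thirds as G–Bb–D–F — a G minor seventh chord.
The lowest note is Bb, the third of the chord, so this is first inversion (figured bass 6/5).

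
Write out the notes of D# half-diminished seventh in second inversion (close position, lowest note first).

A, C#, D#, F#

Spelling D# half-diminished seventh: D#–F#–A–C#. In second inversion the fifth is bass, giving A, C#, D#, F# from the bottom.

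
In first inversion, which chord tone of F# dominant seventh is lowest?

F# dominant seventh is F#–A#–C#–E. First inversion places the third in the bass: A#.

A#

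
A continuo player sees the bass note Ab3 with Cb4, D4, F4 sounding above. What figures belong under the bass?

The notes Ab, Cb, D, F stack in thirds as D–F–Ab–Cb — a D diminished seventh chord. The bass Ab is the fifth, so this is second inversion: figured 4/3.

4/3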